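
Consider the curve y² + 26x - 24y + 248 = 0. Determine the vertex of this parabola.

(-4, 12)

Only y is squared. Complete the square in y: (y - 12)² = -26(x + 4).
Vertex (-4, 12); 4p = -26 so p = -13/2. Opens left.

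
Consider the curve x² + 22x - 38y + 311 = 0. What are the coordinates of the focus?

Only x is squared. Complete the square in x: (x + 11)² = 38(y - 5).
Vertex (-11, 5); 4p = 38 so p = 19/2. Opens up.
Focus is p units from the vertex along the axis: (h, k + p).

(-11, 29/2)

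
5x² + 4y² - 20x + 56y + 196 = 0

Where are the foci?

(2, -8) and (2, -6)

Rearranging, 5(x² - 4x) + 4(y² + 14y) = -196.
Complete the square in x and y: 5(x - 2)² + 4(y + 7)² = -196 + 20 + 196 = 20
Divide through by 20 to get (x - 2)²/4 + (y + 7)²/5 = 1.
Ellipse, center (2, -7), major axis vertical; a² = 5, b² = 4.
c² = a² - b² = 5 - 4 = 1, so c = 1.
Foci lie on the vertical axis through the center: (h, k ± c).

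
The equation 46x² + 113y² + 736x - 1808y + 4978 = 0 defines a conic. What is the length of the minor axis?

2√46

Group: 46(x² + 16x) + 113(y² - 16y) = -4978
Complete the square: 46(x + 8)² + 113(y - 8)² = -4978 + 2944 + 7232 = 5198
Divide through by 5198 to get (x + 8)²/113 + (y - 8)²/46 = 1.
Ellipse, center (-8, 8), major axis horizontal; a² = 113, b² = 46.
b² = 46 so b = √46; the minor axis has length 2b = 2√46.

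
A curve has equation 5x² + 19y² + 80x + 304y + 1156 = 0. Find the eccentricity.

5(x² + 16x) + 19(y² + 16y) = -1156
Complete the square: 5(x + 8)² + 19(y + 8)² = -1156 + 320 + 1216 = 380
Divide by 380: (x + 8)²/76 + (y + 8)²/20 = 1
Ellipse, center (-8, -8), major axis horizontal; a² = 76, b² = 20.
c² = a² - b² = 56, so c = 2√14.
e = c/a = 2√14/2√19 = √266/19.

e = √266/19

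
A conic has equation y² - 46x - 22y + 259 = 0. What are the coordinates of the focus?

(29/2, 11)

Only y is squared. Complete the square in y: (y - 11)² = 46(x - 3).
Vertex (3, 11); 4p = 46 so p = 23/2. Opens right.
Focus is p units from the vertex along the axis: (h + p, k).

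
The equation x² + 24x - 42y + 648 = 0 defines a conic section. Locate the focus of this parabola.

(-12, 45/2)

Only x is squared. Complete the square in x: (x + 12)² = 42(y - 12).
Vertex (-12, 12); 4p = 42 so p = 21/2. Opens up.
Focus is p units from the vertex along the axis: (h, k + p).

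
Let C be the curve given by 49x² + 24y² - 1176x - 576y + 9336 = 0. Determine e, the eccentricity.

49(x² - 24x) + 24(y² - 24y) = -9336
49(x - 12)² + 24(y - 12)² = -9336 + 7056 + 3456 = 1176
Divide by 1176: (x - 12)²/24 + (y - 12)²/49 = 1
Ellipse, center (12, 12), major axis vertical; a² = 49, b² = 24.
c² = a² - b² = 25, so c = 5.
e = c/a = 5/7.

e = 5/7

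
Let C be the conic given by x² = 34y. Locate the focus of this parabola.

Vertex (0, 0); 4p = 34 so p = 17/2. Opens up.
Focus is p units from the vertex along the axis: (h, k + p).

(0, 17/2)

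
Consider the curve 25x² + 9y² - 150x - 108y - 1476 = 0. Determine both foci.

(3, -6) and (3, 18)

Rearranging, 25(x² - 6x) + 9(y² - 12y) = 1476.
Complete the square in x and y: 25(x - 3)² + 9(y - 6)² = 1476 + 225 + 324 = 2025
Divide by 2025: (x - 3)²/81 + (y - 6)²/225 = 1
Ellipse, center (3, 6), major axis vertical; a² = 225, b² = 81.
c² = a² - b² = 225 - 81 = 144, so c = 12.
Foci lie on the vertical axis through the center: (h, k ± c).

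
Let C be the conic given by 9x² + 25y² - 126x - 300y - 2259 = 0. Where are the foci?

Collect terms: 9(x² - 14x) + 25(y² - 12y) = 2259
Complete the square: 9(x - 7)² + 25(y - 6)² = 2259 + 441 + 900 = 3600
Dividing both sides by 3600: (x - 7)²/400 + (y - 6)²/144 = 1
Ellipse, center (7, 6), major axis horizontal; a² = 400, b² = 144.
c² = a² - b² = 400 - 144 = 256, so c = 16.
Foci lie on the horizontal axis through the center: (h ± c, k).

(-9, 6) and (23, 6)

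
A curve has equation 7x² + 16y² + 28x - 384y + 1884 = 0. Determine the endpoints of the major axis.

Rearranging, 7(x² + 4x) + 16(y² - 24y) = -1884.
7(x + 2)² + 16(y - 12)² = -1884 + 28 + 2304 = 448
Divide through by 448 to get (x + 2)²/64 + (y - 12)²/28 = 1.
Ellipse, center (-2, 12), major axis horizontal; a² = 64, b² = 28.
a = 8. Vertices at (h ± a, k).

(-10, 12) and (6, 12)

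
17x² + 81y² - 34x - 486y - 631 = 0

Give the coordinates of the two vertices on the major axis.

(-8, 3) and (10, 3)

Group the x- and y-terms: 17(x² - 2x) + 81(y² - 6y) = 631
Complete the square in x and y: 17(x - 1)² + 81(y - 3)² = 631 + 17 + 729 = 1377
Divide through by 1377 to get (x - 1)²/81 + (y - 3)²/17 = 1.
Ellipse, center (1, 3), major axis horizontal; a² = 81, b² = 17.
a = 9. Vertices at (h ± a, k).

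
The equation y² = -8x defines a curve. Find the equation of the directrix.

x = 2

Vertex (0, 0); 4p = -8 so p = -2. Opens left.
Directrix is the vertical line x = h − p = 0 − (-2) = 2.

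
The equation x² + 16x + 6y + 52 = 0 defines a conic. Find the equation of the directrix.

Only x is squared. Complete the square in x: (x + 8)² = -6(y - 2).
Vertex (-8, 2); 4p = -6 so p = -3/2. Opens down.
Directrix is the horizontal line y = k − p = 2 − (-3/2) = 7/2.

y = 7/2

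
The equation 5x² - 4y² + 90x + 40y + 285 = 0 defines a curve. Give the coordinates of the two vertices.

(-11, 5) and (-7, 5)

Rearranging, 5(x² + 18x) -4(y² - 10y) = -285.
Complete the square in x and y: 5(x + 9)² -4(y - 5)² = -285 + 405 - 100 = 20
Divide by 20: (x + 9)²/4 - (y - 5)²/5 = 1
Hyperbola, center (-9, 5), transverse axis horizontal; a² = 4, b² = 5.
a = 2. Vertices at (h ± a, k).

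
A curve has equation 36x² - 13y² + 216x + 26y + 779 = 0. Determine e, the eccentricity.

Group the x- and y-terms: 36(x² + 6x) -13(y² - 2y) = -779
Complete the square: 36(x + 3)² -13(y - 1)² = -779 + 324 - 13 = -468
Dividing both sides by -468: (y - 1)²/36 - (x + 3)²/13 = 1
Hyperbola, center (-3, 1), transverse axis vertical; a² = 36, b² = 13.
c² = a² + b² = 49, so c = 7.
e = c/a = 7/6.

e = 7/6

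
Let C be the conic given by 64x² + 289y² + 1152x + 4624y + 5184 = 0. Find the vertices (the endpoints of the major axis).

Group: 64(x² + 18x) + 289(y² + 16y) = -5184
Complete the square in x and y: 64(x + 9)² + 289(y + 8)² = -5184 + 5184 + 18496 = 18496
Divide through by 18496 to get (x + 9)²/289 + (y + 8)²/64 = 1.
Ellipse, center (-9, -8), major axis horizontal; a² = 289, b² = 64.
a = 17. Vertices at (h ± a, k).

(-26, -8) and (8, -8)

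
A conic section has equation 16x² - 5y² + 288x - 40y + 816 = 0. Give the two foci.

(-9 - √105, -4) and (-9 + √105, -4)

Rearranging, 16(x² + 18x) -5(y² + 8y) = -816.
16(x + 9)² -5(y + 4)² = -816 + 1296 - 80 = 400
Divide by 400: (x + 9)²/25 - (y + 4)²/80 = 1
Hyperbola, center (-9, -4), transverse axis horizontal; a² = 25, b² = 80.
c² = a² + b² = 25 + 80 = 105, so c = √105.
Foci lie on the horizontal axis through the center: (h ± c, k).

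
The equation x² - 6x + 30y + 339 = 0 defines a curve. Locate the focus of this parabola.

(3, -37/2)

Only x is squared. Complete the square in x: (x - 3)² = -30(y + 11).
Vertex (3, -11); 4p = -30 so p = -15/2. Opens down.
Focus is p units from the vertex along the axis: (h, k + p).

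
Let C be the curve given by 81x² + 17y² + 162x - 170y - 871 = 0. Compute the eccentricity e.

e = 8/9

81(x² + 2x) + 17(y² - 10y) = 871
Complete the square in x and y: 81(x + 1)² + 17(y - 5)² = 871 + 81 + 425 = 1377
Dividing both sides by 1377: (x + 1)²/17 + (y - 5)²/81 = 1
Ellipse, center (-1, 5), major axis vertical; a² = 81, b² = 17.
c² = a² - b² = 64, so c = 8.
e = c/a = 8/9.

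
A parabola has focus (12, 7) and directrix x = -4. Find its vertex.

(4, 7)

The vertex is the midpoint between the focus and the directrix along the axis of symmetry.
Axis is horizontal (directrix is vertical). Vertex x-coordinate = (12 + (-4))/2 = 4; y-coordinate = 7.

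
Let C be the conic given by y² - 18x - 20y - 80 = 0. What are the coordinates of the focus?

Only y is squared. Complete the square in y: (y - 10)² = 18(x + 10).
Vertex (-10, 10); 4p = 18 so p = 9/2. Opens right.
Focus is p units from the vertex along the axis: (h + p, k).

(-11/2, 10)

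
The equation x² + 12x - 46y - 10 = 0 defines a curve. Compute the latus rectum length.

46

Only x is squared. Complete the square in x: (x + 6)² = 46(y + 1).
Vertex (-6, -1); 4p = 46 so p = 23/2. Opens up.
Latus rectum length = |4p| = 46.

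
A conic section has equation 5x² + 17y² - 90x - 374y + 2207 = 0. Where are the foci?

5(x² - 18x) + 17(y² - 22y) = -2207
5(x - 9)² + 17(y - 11)² = -2207 + 405 + 2057 = 255
Divide through by 255 to get (x - 9)²/51 + (y - 11)²/15 = 1.
Ellipse, center (9, 11), major axis horizontal; a² = 51, b² = 15.
c² = a² - b² = 51 - 15 = 36, so c = 6.
Foci lie on the horizontal axis through the center: (h ± c, k).

(3, 11) and (15, 11)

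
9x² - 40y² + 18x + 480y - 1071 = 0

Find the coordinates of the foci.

Group: 9(x² + 2x) -40(y² - 12y) = 1071
Completing the square gives 9(x + 1)² -40(y - 6)² = 1071 + 9 - 1440 = -360.
Dividing both sides by -360: (y - 6)²/9 - (x + 1)²/40 = 1
Hyperbola, center (-1, 6), transverse axis vertical; a² = 9, b² = 40.
c² = a² + b² = 9 + 40 = 49, so c = 7.
Foci lie on the vertical axis through the center: (h, k ± c).

(-1, -1) and (-1, 13)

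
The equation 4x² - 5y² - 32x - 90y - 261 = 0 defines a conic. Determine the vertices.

(4, -13) and (4, -5)

Group: 4(x² - 8x) -5(y² + 18y) = 261
4(x - 4)² -5(y + 9)² = 261 + 64 - 405 = -80
Divide through by -80 to get (y + 9)²/16 - (x - 4)²/20 = 1.
Hyperbola, center (4, -9), transverse axis vertical; a² = 16, b² = 20.
a = 4. Vertices at (h, k ± a).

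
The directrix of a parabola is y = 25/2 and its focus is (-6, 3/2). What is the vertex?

The vertex is the midpoint between the focus and the directrix along the axis of symmetry.
Axis is vertical (directrix is horizontal). Vertex y-coordinate = (3/2 + 25/2)/2 = 7; x-coordinate = -6.

(-6, 7)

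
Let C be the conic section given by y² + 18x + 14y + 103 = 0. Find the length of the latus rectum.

18

Only y is squared. Complete the square in y: (y + 7)² = -18(x + 3).
Vertex (-3, -7); 4p = -18 so p = -9/2. Opens left.
Latus rectum length = |4p| = 18.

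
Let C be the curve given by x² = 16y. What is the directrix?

y = -4

Vertex (0, 0); 4p = 16 so p = 4. Opens up.
Directrix is the horizontal line y = k − p = 0 − (4) = -4.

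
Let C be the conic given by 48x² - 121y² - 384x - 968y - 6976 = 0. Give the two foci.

Group: 48(x² - 8x) -121(y² + 8y) = 6976
48(x - 4)² -121(y + 4)² = 6976 + 768 - 1936 = 5808
Dividing both sides by 5808: (x - 4)²/121 - (y + 4)²/48 = 1
Hyperbola, center (4, -4), transverse axis horizontal; a² = 121, b² = 48.
c² = a² + b² = 121 + 48 = 169, so c = 13.
Foci lie on the horizontal axis through the center: (h ± c, k).

(-9, -4) and (17, -4)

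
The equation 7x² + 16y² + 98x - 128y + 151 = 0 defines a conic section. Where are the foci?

(-13, 4) and (-1, 4)

Group the x- and y-terms: 7(x² + 14x) + 16(y² - 8y) = -151
7(x + 7)² + 16(y - 4)² = -151 + 343 + 256 = 448
Divide through by 448 to get (x + 7)²/64 + (y - 4)²/28 = 1.
Ellipse, center (-7, 4), major axis horizontal; a² = 64, b² = 28.
c² = a² - b² = 64 - 28 = 36, so c = 6.
Foci lie on the horizontal axis through the center: (h ± c, k).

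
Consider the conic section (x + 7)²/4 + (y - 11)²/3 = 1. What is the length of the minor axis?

Center (-7, 11). The larger denominator 4 sits under the x-term, so the major axis is horizontal; a² = 4, b² = 3.
b² = 3 so b = √3; the minor axis has length 2b = 2√3.

2√3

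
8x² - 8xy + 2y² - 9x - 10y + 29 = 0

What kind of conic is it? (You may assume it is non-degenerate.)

parabola

A = 8, B = -8, C = 2.
Discriminant B² − 4AC = (-8)² − 4·8·2 = 0.
B² − 4AC = 0 ⇒ parabola.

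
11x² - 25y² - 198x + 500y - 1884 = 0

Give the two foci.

(3, 10) and (15, 10)

Collect terms: 11(x² - 18x) -25(y² - 20y) = 1884
Completing the square gives 11(x - 9)² -25(y - 10)² = 1884 + 891 - 2500 = 275.
Divide by 275: (x - 9)²/25 - (y - 10)²/11 = 1
Hyperbola, center (9, 10), transverse axis horizontal; a² = 25, b² = 11.
c² = a² + b² = 25 + 11 = 36, so c = 6.
Foci lie on the horizontal axis through the center: (h ± c, k).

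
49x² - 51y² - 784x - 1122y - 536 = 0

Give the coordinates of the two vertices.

(8, -18) and (8, -4)

Collect terms: 49(x² - 16x) -51(y² + 22y) = 536
Complete the square: 49(x - 8)² -51(y + 11)² = 536 + 3136 - 6171 = -2499
Divide through by -2499 to get (y + 11)²/49 - (x - 8)²/51 = 1.
Hyperbola, center (8, -11), transverse axis vertical; a² = 49, b² = 51.
a = 7. Vertices at (h, k ± a).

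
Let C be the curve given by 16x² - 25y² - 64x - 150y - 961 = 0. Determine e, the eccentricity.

Rearranging, 16(x² - 4x) -25(y² + 6y) = 961.
16(x - 2)² -25(y + 3)² = 961 + 64 - 225 = 800
Divide through by 800 to get (x - 2)²/50 - (y + 3)²/32 = 1.
Hyperbola, center (2, -3), transverse axis horizontal; a² = 50, b² = 32.
c² = a² + b² = 82, so c = √82.
e = c/a = √82/5√2 = √41/5.

e = √41/5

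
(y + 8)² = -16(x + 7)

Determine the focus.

Vertex (-7, -8); 4p = -16 so p = -4. Opens left.
Focus is p units from the vertex along the axis: (h + p, k).

(-11, -8)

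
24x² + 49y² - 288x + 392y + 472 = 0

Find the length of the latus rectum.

Rearranging, 24(x² - 12x) + 49(y² + 8y) = -472.
Complete the square in x and y: 24(x - 6)² + 49(y + 4)² = -472 + 864 + 784 = 1176
Divide through by 1176 to get (x - 6)²/49 + (y + 4)²/24 = 1.
Ellipse, center (6, -4), major axis horizontal; a² = 49, b² = 24.
Latus rectum length = 2b²/a = 2·24/7 = 48/7.

48/7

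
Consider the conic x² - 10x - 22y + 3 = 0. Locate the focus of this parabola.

(5, 9/2)

Only x is squared. Complete the square in x: (x - 5)² = 22(y + 1).
Vertex (5, -1); 4p = 22 so p = 11/2. Opens up.
Focus is p units from the vertex along the axis: (h, k + p).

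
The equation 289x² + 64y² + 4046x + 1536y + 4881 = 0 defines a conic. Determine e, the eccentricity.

289(x² + 14x) + 64(y² + 24y) = -4881
Complete the square: 289(x + 7)² + 64(y + 12)² = -4881 + 14161 + 9216 = 18496
Divide by 18496: (x + 7)²/64 + (y + 12)²/289 = 1
Ellipse, center (-7, -12), major axis vertical; a² = 289, b² = 64.
c² = a² - b² = 225, so c = 15.
e = c/a = 15/17.

e = 15/17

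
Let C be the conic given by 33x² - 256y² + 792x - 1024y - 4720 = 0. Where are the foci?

(-29, -2) and (5, -2)

33(x² + 24x) -256(y² + 4y) = 4720
Completing the square gives 33(x + 12)² -256(y + 2)² = 4720 + 4752 - 1024 = 8448.
Divide by 8448: (x + 12)²/256 - (y + 2)²/33 = 1
Hyperbola, center (-12, -2), transverse axis horizontal; a² = 256, b² = 33.
c² = a² + b² = 256 + 33 = 289, so c = 17.
Foci lie on the horizontal axis through the center: (h ± c, k).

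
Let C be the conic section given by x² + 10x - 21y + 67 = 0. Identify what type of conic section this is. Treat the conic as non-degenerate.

No xy term. Coefficients of x² and y² are A = 1, C = 0.
Exactly one squared variable ⇒ parabola.

parabola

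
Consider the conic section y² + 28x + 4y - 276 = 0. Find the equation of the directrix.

Only y is squared. Complete the square in y: (y + 2)² = -28(x - 10).
Vertex (10, -2); 4p = -28 so p = -7. Opens left.
Directrix is the vertical line x = h − p = 10 − (-7) = 17.

x = 17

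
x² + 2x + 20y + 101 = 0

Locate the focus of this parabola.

(-1, -10)

Only x is squared. Complete the square in x: (x + 1)² = -20(y + 5).
Vertex (-1, -5); 4p = -20 so p = -5. Opens down.
Focus is p units from the vertex along the axis: (h, k + p).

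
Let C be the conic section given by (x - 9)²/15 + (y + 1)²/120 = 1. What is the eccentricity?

Center (9, -1). The larger denominator 120 sits under the y-term, so the major axis is vertical; a² = 120, b² = 15.
c² = a² - b² = 105, so c = √105.
e = c/a = √105/2√30 = √14/4.

e = √14/4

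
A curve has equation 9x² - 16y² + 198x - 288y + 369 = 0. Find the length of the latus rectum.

64/3

9(x² + 22x) -16(y² + 18y) = -369
Complete the square in x and y: 9(x + 11)² -16(y + 9)² = -369 + 1089 - 1296 = -576
Dividing both sides by -576: (y + 9)²/36 - (x + 11)²/64 = 1
Hyperbola, center (-11, -9), transverse axis vertical; a² = 36, b² = 64.
Latus rectum length = 2b²/a = 2·64/6 = 64/3.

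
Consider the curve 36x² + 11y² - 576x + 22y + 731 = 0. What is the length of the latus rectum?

Group: 36(x² - 16x) + 11(y² + 2y) = -731
Completing the square gives 36(x - 8)² + 11(y + 1)² = -731 + 2304 + 11 = 1584.
Divide by 1584: (x - 8)²/44 + (y + 1)²/144 = 1
Ellipse, center (8, -1), major axis vertical; a² = 144, b² = 44.
Latus rectum length = 2b²/a = 2·44/12 = 22/3.

22/3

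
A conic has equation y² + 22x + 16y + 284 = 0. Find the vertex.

Only y is squared. Complete the square in y: (y + 8)² = -22(x + 10).
Vertex (-10, -8); 4p = -22 so p = -11/2. Opens left.

(-10, -8)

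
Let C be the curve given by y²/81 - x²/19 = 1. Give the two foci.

(0, -10) and (0, 10)

Center (0, 0). The positive term is the y-term, so the transverse axis is vertical; a² = 81, b² = 19.
c² = a² + b² = 81 + 19 = 100, so c = 10.
Foci lie on the vertical axis through the center: (h, k ± c).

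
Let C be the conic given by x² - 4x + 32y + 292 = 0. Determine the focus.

(2, -17)

Only x is squared. Complete the square in x: (x - 2)² = -32(y + 9).
Vertex (2, -9); 4p = -32 so p = -8. Opens down.
Focus is p units from the vertex along the axis: (h, k + p).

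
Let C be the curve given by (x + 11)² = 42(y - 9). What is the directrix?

y = -3/2

Vertex (-11, 9); 4p = 42 so p = 21/2. Opens up.
Directrix is the horizontal line y = k − p = 9 − (21/2) = -3/2.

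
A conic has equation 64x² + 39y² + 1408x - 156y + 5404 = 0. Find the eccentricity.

e = 5/8

Group the x- and y-terms: 64(x² + 22x) + 39(y² - 4y) = -5404
Completing the square gives 64(x + 11)² + 39(y - 2)² = -5404 + 7744 + 156 = 2496.
Dividing both sides by 2496: (x + 11)²/39 + (y - 2)²/64 = 1
Ellipse, center (-11, 2), major axis vertical; a² = 64, b² = 39.
c² = a² - b² = 25, so c = 5.
e = c/a = 5/8.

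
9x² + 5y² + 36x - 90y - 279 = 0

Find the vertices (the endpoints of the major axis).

Group: 9(x² + 4x) + 5(y² - 18y) = 279
Complete the square in x and y: 9(x + 2)² + 5(y - 9)² = 279 + 36 + 405 = 720
Divide by 720: (x + 2)²/80 + (y - 9)²/144 = 1
Ellipse, center (-2, 9), major axis vertical; a² = 144, b² = 80.
a = 12. Vertices at (h, k ± a).

(-2, -3) and (-2, 21)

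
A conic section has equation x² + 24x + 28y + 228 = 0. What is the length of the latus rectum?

Only x is squared. Complete the square in x: (x + 12)² = -28(y + 3).
Vertex (-12, -3); 4p = -28 so p = -7. Opens down.
Latus rectum length = |4p| = 28.

28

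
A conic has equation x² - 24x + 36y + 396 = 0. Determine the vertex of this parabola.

(12, -7)

Only x is squared. Complete the square in x: (x - 12)² = -36(y + 7).
Vertex (12, -7); 4p = -36 so p = -9. Opens down.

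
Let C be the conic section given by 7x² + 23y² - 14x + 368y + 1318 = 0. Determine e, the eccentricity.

e = 4√23/23

Collect terms: 7(x² - 2x) + 23(y² + 16y) = -1318
Complete the square: 7(x - 1)² + 23(y + 8)² = -1318 + 7 + 1472 = 161
Divide by 161: (x - 1)²/23 + (y + 8)²/7 = 1
Ellipse, center (1, -8), major axis horizontal; a² = 23, b² = 7.
c² = a² - b² = 16, so c = 4.
e = c/a = 4/√23 = 4√23/23.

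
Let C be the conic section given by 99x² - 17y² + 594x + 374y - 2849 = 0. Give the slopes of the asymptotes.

99(x² + 6x) -17(y² - 22y) = 2849
Complete the square in x and y: 99(x + 3)² -17(y - 11)² = 2849 + 891 - 2057 = 1683
Dividing both sides by 1683: (x + 3)²/17 - (y - 11)²/99 = 1
Hyperbola, center (-3, 11), transverse axis horizontal; a² = 17, b² = 99.
For a horizontal hyperbola the asymptotes have slope ±b/a.
Here that is ±3√11/√17 = ±3√187/17.

3√187/17 and -3√187/17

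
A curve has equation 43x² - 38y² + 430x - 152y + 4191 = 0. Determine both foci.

(-5, -2 - 9√2) and (-5, -2 + 9√2)

43(x² + 10x) -38(y² + 4y) = -4191
43(x + 5)² -38(y + 2)² = -4191 + 1075 - 152 = -3268
Divide through by -3268 to get (y + 2)²/86 - (x + 5)²/76 = 1.
Hyperbola, center (-5, -2), transverse axis vertical; a² = 86, b² = 76.
c² = a² + b² = 86 + 76 = 162, so c = 9√2.
Foci lie on the vertical axis through the center: (h, k ± c).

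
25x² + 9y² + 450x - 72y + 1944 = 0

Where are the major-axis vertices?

Collect terms: 25(x² + 18x) + 9(y² - 8y) = -1944
25(x + 9)² + 9(y - 4)² = -1944 + 2025 + 144 = 225
Dividing both sides by 225: (x + 9)²/9 + (y - 4)²/25 = 1
Ellipse, center (-9, 4), major axis vertical; a² = 25, b² = 9.
a = 5. Vertices at (h, k ± a).

(-9, -1) and (-9, 9)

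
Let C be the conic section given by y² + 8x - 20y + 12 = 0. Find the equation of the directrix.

x = 13

Only y is squared. Complete the square in y: (y - 10)² = -8(x - 11).
Vertex (11, 10); 4p = -8 so p = -2. Opens left.
Directrix is the vertical line x = h − p = 11 − (-2) = 13.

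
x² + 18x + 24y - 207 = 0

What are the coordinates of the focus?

(-9, 6)

Only x is squared. Complete the square in x: (x + 9)² = -24(y - 12).
Vertex (-9, 12); 4p = -24 so p = -6. Opens down.
Focus is p units from the vertex along the axis: (h, k + p).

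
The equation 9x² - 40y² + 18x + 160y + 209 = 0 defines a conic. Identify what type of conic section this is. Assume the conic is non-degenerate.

hyperbola

No xy term. Coefficients of x² and y² are A = 9, C = -40.
A and C have opposite signs ⇒ hyperbola.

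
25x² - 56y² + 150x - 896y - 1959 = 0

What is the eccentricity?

25(x² + 6x) -56(y² + 16y) = 1959
25(x + 3)² -56(y + 8)² = 1959 + 225 - 3584 = -1400
Dividing both sides by -1400: (y + 8)²/25 - (x + 3)²/56 = 1
Hyperbola, center (-3, -8), transverse axis vertical; a² = 25, b² = 56.
c² = a² + b² = 81, so c = 9.
e = c/a = 9/5.

e = 9/5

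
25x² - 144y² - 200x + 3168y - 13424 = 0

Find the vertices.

(4, 6) and (4, 16)

Group: 25(x² - 8x) -144(y² - 22y) = 13424
Completing the square gives 25(x - 4)² -144(y - 11)² = 13424 + 400 - 17424 = -3600.
Dividing both sides by -3600: (y - 11)²/25 - (x - 4)²/144 = 1
Hyperbola, center (4, 11), transverse axis vertical; a² = 25, b² = 144.
a = 5. Vertices at (h, k ± a).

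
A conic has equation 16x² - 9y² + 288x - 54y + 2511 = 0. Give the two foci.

16(x² + 18x) -9(y² + 6y) = -2511
Complete the square: 16(x + 9)² -9(y + 3)² = -2511 + 1296 - 81 = -1296
Divide through by -1296 to get (y + 3)²/144 - (x + 9)²/81 = 1.
Hyperbola, center (-9, -3), transverse axis vertical; a² = 144, b² = 81.
c² = a² + b² = 144 + 81 = 225, so c = 15.
Foci lie on the vertical axis through the center: (h, k ± c).

(-9, -18) and (-9, 12)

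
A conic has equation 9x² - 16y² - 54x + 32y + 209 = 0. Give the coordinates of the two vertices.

Collect terms: 9(x² - 6x) -16(y² - 2y) = -209
9(x - 3)² -16(y - 1)² = -209 + 81 - 16 = -144
Dividing both sides by -144: (y - 1)²/9 - (x - 3)²/16 = 1
Hyperbola, center (3, 1), transverse axis vertical; a² = 9, b² = 16.
a = 3. Vertices at (h, k ± a).

(3, -2) and (3, 4)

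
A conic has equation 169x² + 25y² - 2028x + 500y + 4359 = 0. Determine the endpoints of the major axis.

(6, -23) and (6, 3)

Rearranging, 169(x² - 12x) + 25(y² + 20y) = -4359.
Complete the square: 169(x - 6)² + 25(y + 10)² = -4359 + 6084 + 2500 = 4225
Divide by 4225: (x - 6)²/25 + (y + 10)²/169 = 1
Ellipse, center (6, -10), major axis vertical; a² = 169, b² = 25.
a = 13. Vertices at (h, k ± a).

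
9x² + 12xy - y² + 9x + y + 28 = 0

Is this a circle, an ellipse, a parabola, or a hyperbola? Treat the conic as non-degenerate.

hyperbola

A = 9, B = 12, C = -1.
Discriminant B² − 4AC = 12² − 4·9·(-1) = 180.
B² − 4AC > 0 ⇒ hyperbola.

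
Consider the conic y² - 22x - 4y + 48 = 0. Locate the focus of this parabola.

(15/2, 2)

Only y is squared. Complete the square in y: (y - 2)² = 22(x - 2).
Vertex (2, 2); 4p = 22 so p = 11/2. Opens right.
Focus is p units from the vertex along the axis: (h + p, k).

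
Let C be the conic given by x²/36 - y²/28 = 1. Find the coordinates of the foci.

Center (0, 0). The positive term is the x-term, so the transverse axis is horizontal; a² = 36, b² = 28.
c² = a² + b² = 36 + 28 = 64, so c = 8.
Foci lie on the horizontal axis through the center: (h ± c, k).

(-8, 0) and (8, 0)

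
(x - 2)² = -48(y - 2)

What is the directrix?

Vertex (2, 2); 4p = -48 so p = -12. Opens down.
Directrix is the horizontal line y = k − p = 2 − (-12) = 14.

y = 14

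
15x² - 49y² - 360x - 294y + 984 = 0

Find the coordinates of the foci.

Group: 15(x² - 24x) -49(y² + 6y) = -984
Complete the square: 15(x - 12)² -49(y + 3)² = -984 + 2160 - 441 = 735
Divide through by 735 to get (x - 12)²/49 - (y + 3)²/15 = 1.
Hyperbola, center (12, -3), transverse axis horizontal; a² = 49, b² = 15.
c² = a² + b² = 49 + 15 = 64, so c = 8.
Foci lie on the horizontal axis through the center: (h ± c, k).

(4, -3) and (20, -3)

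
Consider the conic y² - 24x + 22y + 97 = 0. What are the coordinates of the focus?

Only y is squared. Complete the square in y: (y + 11)² = 24(x + 1).
Vertex (-1, -11); 4p = 24 so p = 6. Opens right.
Focus is p units from the vertex along the axis: (h + p, k).

(5, -11)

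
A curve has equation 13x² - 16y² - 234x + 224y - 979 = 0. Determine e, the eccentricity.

e = √29/4

Collect terms: 13(x² - 18x) -16(y² - 14y) = 979
Complete the square in x and y: 13(x - 9)² -16(y - 7)² = 979 + 1053 - 784 = 1248
Divide by 1248: (x - 9)²/96 - (y - 7)²/78 = 1
Hyperbola, center (9, 7), transverse axis horizontal; a² = 96, b² = 78.
c² = a² + b² = 174, so c = √174.
e = c/a = √174/4√6 = √29/4.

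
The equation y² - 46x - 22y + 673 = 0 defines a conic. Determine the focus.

(47/2, 11)

Only y is squared. Complete the square in y: (y - 11)² = 46(x - 12).
Vertex (12, 11); 4p = 46 so p = 23/2. Opens right.
Focus is p units from the vertex along the axis: (h + p, k).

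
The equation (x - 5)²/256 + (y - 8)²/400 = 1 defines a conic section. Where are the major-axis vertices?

(5, -12) and (5, 28)

Center (5, 8). The larger denominator 400 sits under the y-term, so the major axis is vertical; a² = 400, b² = 256.
a = 20. Vertices at (h, k ± a).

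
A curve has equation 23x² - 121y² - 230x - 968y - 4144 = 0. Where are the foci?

(-7, -4) and (17, -4)

Collect terms: 23(x² - 10x) -121(y² + 8y) = 4144
23(x - 5)² -121(y + 4)² = 4144 + 575 - 1936 = 2783
Dividing both sides by 2783: (x - 5)²/121 - (y + 4)²/23 = 1
Hyperbola, center (5, -4), transverse axis horizontal; a² = 121, b² = 23.
c² = a² + b² = 121 + 23 = 144, so c = 12.
Foci lie on the horizontal axis through the center: (h ± c, k).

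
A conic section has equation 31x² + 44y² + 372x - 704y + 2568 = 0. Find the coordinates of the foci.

(-6 - √13, 8) and (-6 + √13, 8)

Collect terms: 31(x² + 12x) + 44(y² - 16y) = -2568
Complete the square: 31(x + 6)² + 44(y - 8)² = -2568 + 1116 + 2816 = 1364
Dividing both sides by 1364: (x + 6)²/44 + (y - 8)²/31 = 1
Ellipse, center (-6, 8), major axis horizontal; a² = 44, b² = 31.
c² = a² - b² = 44 - 31 = 13, so c = √13.
Foci lie on the horizontal axis through the center: (h ± c, k).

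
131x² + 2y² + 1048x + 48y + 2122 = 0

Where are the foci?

(-4, -12 - √129) and (-4, -12 + √129)

Rearranging, 131(x² + 8x) + 2(y² + 24y) = -2122.
131(x + 4)² + 2(y + 12)² = -2122 + 2096 + 288 = 262
Dividing both sides by 262: (x + 4)²/2 + (y + 12)²/131 = 1
Ellipse, center (-4, -12), major axis vertical; a² = 131, b² = 2.
c² = a² - b² = 131 - 2 = 129, so c = √129.
Foci lie on the vertical axis through the center: (h, k ± c).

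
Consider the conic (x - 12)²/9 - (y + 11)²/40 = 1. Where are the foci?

(5, -11) and (19, -11)

Center (12, -11). The positive term is the x-term, so the transverse axis is horizontal; a² = 9, b² = 40.
c² = a² + b² = 9 + 40 = 49, so c = 7.
Foci lie on the horizontal axis through the center: (h ± c, k).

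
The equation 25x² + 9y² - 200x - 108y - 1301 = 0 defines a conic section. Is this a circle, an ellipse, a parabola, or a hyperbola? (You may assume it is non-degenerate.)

ellipse

No xy term. Coefficients of x² and y² are A = 25, C = 9.
A and C have the same sign but A ≠ C ⇒ ellipse.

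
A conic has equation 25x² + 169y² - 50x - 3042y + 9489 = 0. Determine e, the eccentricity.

Group: 25(x² - 2x) + 169(y² - 18y) = -9489
Complete the square: 25(x - 1)² + 169(y - 9)² = -9489 + 25 + 13689 = 4225
Divide by 4225: (x - 1)²/169 + (y - 9)²/25 = 1
Ellipse, center (1, 9), major axis horizontal; a² = 169, b² = 25.
c² = a² - b² = 144, so c = 12.
e = c/a = 12/13.

e = 12/13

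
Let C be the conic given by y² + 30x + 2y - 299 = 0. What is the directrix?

Only y is squared. Complete the square in y: (y + 1)² = -30(x - 10).
Vertex (10, -1); 4p = -30 so p = -15/2. Opens left.
Directrix is the vertical line x = h − p = 10 − (-15/2) = 35/2.

x = 35/2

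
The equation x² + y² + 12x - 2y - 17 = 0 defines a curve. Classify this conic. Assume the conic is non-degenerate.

circle

No xy term. Coefficients of x² and y² are A = 1, C = 1.
A = C (same sign) ⇒ circle.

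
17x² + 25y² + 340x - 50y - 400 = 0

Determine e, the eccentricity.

e = 2√2/5

17(x² + 20x) + 25(y² - 2y) = 400
Complete the square in x and y: 17(x + 10)² + 25(y - 1)² = 400 + 1700 + 25 = 2125
Divide through by 2125 to get (x + 10)²/125 + (y - 1)²/85 = 1.
Ellipse, center (-10, 1), major axis horizontal; a² = 125, b² = 85.
c² = a² - b² = 40, so c = 2√10.
e = c/a = 2√10/5√5 = 2√2/5.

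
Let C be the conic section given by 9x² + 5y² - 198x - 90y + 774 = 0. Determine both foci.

Rearranging, 9(x² - 22x) + 5(y² - 18y) = -774.
Complete the square in x and y: 9(x - 11)² + 5(y - 9)² = -774 + 1089 + 405 = 720
Divide through by 720 to get (x - 11)²/80 + (y - 9)²/144 = 1.
Ellipse, center (11, 9), major axis vertical; a² = 144, b² = 80.
c² = a² - b² = 144 - 80 = 64, so c = 8.
Foci lie on the vertical axis through the center: (h, k ± c).

(11, 1) and (11, 17)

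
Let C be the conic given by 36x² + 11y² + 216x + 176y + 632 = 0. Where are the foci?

36(x² + 6x) + 11(y² + 16y) = -632
Complete the square in x and y: 36(x + 3)² + 11(y + 8)² = -632 + 324 + 704 = 396
Divide through by 396 to get (x + 3)²/11 + (y + 8)²/36 = 1.
Ellipse, center (-3, -8), major axis vertical; a² = 36, b² = 11.
c² = a² - b² = 36 - 11 = 25, so c = 5.
Foci lie on the vertical axis through the center: (h, k ± c).

(-3, -13) and (-3, -3)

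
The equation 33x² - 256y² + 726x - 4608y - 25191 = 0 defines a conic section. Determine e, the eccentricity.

e = 17/16

33(x² + 22x) -256(y² + 18y) = 25191
Complete the square: 33(x + 11)² -256(y + 9)² = 25191 + 3993 - 20736 = 8448
Divide through by 8448 to get (x + 11)²/256 - (y + 9)²/33 = 1.
Hyperbola, center (-11, -9), transverse axis horizontal; a² = 256, b² = 33.
c² = a² + b² = 289, so c = 17.
e = c/a = 17/16.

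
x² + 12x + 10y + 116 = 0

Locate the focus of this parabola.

Only x is squared. Complete the square in x: (x + 6)² = -10(y + 8).
Vertex (-6, -8); 4p = -10 so p = -5/2. Opens down.
Focus is p units from the vertex along the axis: (h, k + p).

(-6, -21/2)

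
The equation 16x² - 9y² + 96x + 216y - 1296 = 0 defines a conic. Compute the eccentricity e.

Collect terms: 16(x² + 6x) -9(y² - 24y) = 1296
Complete the square: 16(x + 3)² -9(y - 12)² = 1296 + 144 - 1296 = 144
Dividing both sides by 144: (x + 3)²/9 - (y - 12)²/16 = 1
Hyperbola, center (-3, 12), transverse axis horizontal; a² = 9, b² = 16.
c² = a² + b² = 25, so c = 5.
e = c/a = 5/3.

e = 5/3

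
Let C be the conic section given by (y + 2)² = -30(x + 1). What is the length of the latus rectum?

Vertex (-1, -2); 4p = -30 so p = -15/2. Opens left.
Latus rectum length = |4p| = 30.

30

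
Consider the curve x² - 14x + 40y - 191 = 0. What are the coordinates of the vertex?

Only x is squared. Complete the square in x: (x - 7)² = -40(y - 6).
Vertex (7, 6); 4p = -40 so p = -10. Opens down.

(7, 6)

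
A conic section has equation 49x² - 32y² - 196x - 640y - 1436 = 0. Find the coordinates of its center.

(2, -10)

49(x² - 4x) -32(y² + 20y) = 1436
Completing the square gives 49(x - 2)² -32(y + 10)² = 1436 + 196 - 3200 = -1568.
Dividing both sides by -1568: (y + 10)²/49 - (x - 2)²/32 = 1
Hyperbola with center (2, -10).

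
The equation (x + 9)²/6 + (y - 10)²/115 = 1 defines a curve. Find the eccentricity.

e = √12535/115

Center (-9, 10). The larger denominator 115 sits under the y-term, so the major axis is vertical; a² = 115, b² = 6.
c² = a² - b² = 109, so c = √109.
e = c/a = √109/√115 = √12535/115.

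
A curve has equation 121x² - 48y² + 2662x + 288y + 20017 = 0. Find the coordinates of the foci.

(-11, -10) and (-11, 16)

Group: 121(x² + 22x) -48(y² - 6y) = -20017
Completing the square gives 121(x + 11)² -48(y - 3)² = -20017 + 14641 - 432 = -5808.
Dividing both sides by -5808: (y - 3)²/121 - (x + 11)²/48 = 1
Hyperbola, center (-11, 3), transverse axis vertical; a² = 121, b² = 48.
c² = a² + b² = 121 + 48 = 169, so c = 13.
Foci lie on the vertical axis through the center: (h, k ± c).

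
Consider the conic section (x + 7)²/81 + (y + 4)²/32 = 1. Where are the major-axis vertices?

Center (-7, -4). The larger denominator 81 sits under the x-term, so the major axis is horizontal; a² = 81, b² = 32.
a = 9. Vertices at (h ± a, k).

(-16, -4) and (2, -4)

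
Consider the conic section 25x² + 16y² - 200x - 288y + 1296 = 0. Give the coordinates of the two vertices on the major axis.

25(x² - 8x) + 16(y² - 18y) = -1296
Complete the square in x and y: 25(x - 4)² + 16(y - 9)² = -1296 + 400 + 1296 = 400
Divide by 400: (x - 4)²/16 + (y - 9)²/25 = 1
Ellipse, center (4, 9), major axis vertical; a² = 25, b² = 16.
a = 5. Vertices at (h, k ± a).

(4, 4) and (4, 14)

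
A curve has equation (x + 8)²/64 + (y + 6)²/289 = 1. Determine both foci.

(-8, -21) and (-8, 9)

Center (-8, -6). The larger denominator 289 sits under the y-term, so the major axis is vertical; a² = 289, b² = 64.
c² = a² - b² = 289 - 64 = 225, so c = 15.
Foci lie on the vertical axis through the center: (h, k ± c).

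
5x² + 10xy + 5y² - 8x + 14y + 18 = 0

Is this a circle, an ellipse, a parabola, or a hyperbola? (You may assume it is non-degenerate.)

parabola

A = 5, B = 10, C = 5.
Discriminant B² − 4AC = 10² − 4·5·5 = 0.
B² − 4AC = 0 ⇒ parabola.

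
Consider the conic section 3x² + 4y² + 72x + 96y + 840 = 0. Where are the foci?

3(x² + 24x) + 4(y² + 24y) = -840
3(x + 12)² + 4(y + 12)² = -840 + 432 + 576 = 168
Divide by 168: (x + 12)²/56 + (y + 12)²/42 = 1
Ellipse, center (-12, -12), major axis horizontal; a² = 56, b² = 42.
c² = a² - b² = 56 - 42 = 14, so c = √14.
Foci lie on the horizontal axis through the center: (h ± c, k).

(-12 - √14, -12) and (-12 + √14, -12)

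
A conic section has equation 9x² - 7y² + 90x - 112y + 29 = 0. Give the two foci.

(-5, -16) and (-5, 0)

Group: 9(x² + 10x) -7(y² + 16y) = -29
9(x + 5)² -7(y + 8)² = -29 + 225 - 448 = -252
Divide through by -252 to get (y + 8)²/36 - (x + 5)²/28 = 1.
Hyperbola, center (-5, -8), transverse axis vertical; a² = 36, b² = 28.
c² = a² + b² = 36 + 28 = 64, so c = 8.
Foci lie on the vertical axis through the center: (h, k ± c).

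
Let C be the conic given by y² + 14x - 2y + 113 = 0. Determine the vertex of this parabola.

Only y is squared. Complete the square in y: (y - 1)² = -14(x + 8).
Vertex (-8, 1); 4p = -14 so p = -7/2. Opens left.

(-8, 1)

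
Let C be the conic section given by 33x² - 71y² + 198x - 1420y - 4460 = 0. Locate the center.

Group: 33(x² + 6x) -71(y² + 20y) = 4460
Complete the square in x and y: 33(x + 3)² -71(y + 10)² = 4460 + 297 - 7100 = -2343
Divide by -2343: (y + 10)²/33 - (x + 3)²/71 = 1
Hyperbola with center (-3, -10).

(-3, -10)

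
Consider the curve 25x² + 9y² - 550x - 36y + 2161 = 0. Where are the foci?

(11, -6) and (11, 10)

25(x² - 22x) + 9(y² - 4y) = -2161
25(x - 11)² + 9(y - 2)² = -2161 + 3025 + 36 = 900
Divide through by 900 to get (x - 11)²/36 + (y - 2)²/100 = 1.
Ellipse, center (11, 2), major axis vertical; a² = 100, b² = 36.
c² = a² - b² = 100 - 36 = 64, so c = 8.
Foci lie on the vertical axis through the center: (h, k ± c).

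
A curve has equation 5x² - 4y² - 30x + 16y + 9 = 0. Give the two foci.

(0, 2) and (6, 2)

Collect terms: 5(x² - 6x) -4(y² - 4y) = -9
Complete the square: 5(x - 3)² -4(y - 2)² = -9 + 45 - 16 = 20
Divide through by 20 to get (x - 3)²/4 - (y - 2)²/5 = 1.
Hyperbola, center (3, 2), transverse axis horizontal; a² = 4, b² = 5.
c² = a² + b² = 4 + 5 = 9, so c = 3.
Foci lie on the horizontal axis through the center: (h ± c, k).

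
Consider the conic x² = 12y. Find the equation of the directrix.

Vertex (0, 0); 4p = 12 so p = 3. Opens up.
Directrix is the horizontal line y = k − p = 0 − (3) = -3.

y = -3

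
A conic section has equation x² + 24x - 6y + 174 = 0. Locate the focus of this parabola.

(-12, 13/2)

Only x is squared. Complete the square in x: (x + 12)² = 6(y - 5).
Vertex (-12, 5); 4p = 6 so p = 3/2. Opens up.
Focus is p units from the vertex along the axis: (h, k + p).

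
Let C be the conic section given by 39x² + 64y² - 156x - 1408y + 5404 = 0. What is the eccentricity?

e = 5/8

Collect terms: 39(x² - 4x) + 64(y² - 22y) = -5404
39(x - 2)² + 64(y - 11)² = -5404 + 156 + 7744 = 2496
Divide by 2496: (x - 2)²/64 + (y - 11)²/39 = 1
Ellipse, center (2, 11), major axis horizontal; a² = 64, b² = 39.
c² = a² - b² = 25, so c = 5.
e = c/a = 5/8.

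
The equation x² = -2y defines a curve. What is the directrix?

y = 1/2

Vertex (0, 0); 4p = -2 so p = -1/2. Opens down.
Directrix is the horizontal line y = k − p = 0 − (-1/2) = 1/2.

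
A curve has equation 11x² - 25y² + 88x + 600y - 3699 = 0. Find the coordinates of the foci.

(-10, 12) and (2, 12)

11(x² + 8x) -25(y² - 24y) = 3699
11(x + 4)² -25(y - 12)² = 3699 + 176 - 3600 = 275
Dividing both sides by 275: (x + 4)²/25 - (y - 12)²/11 = 1
Hyperbola, center (-4, 12), transverse axis horizontal; a² = 25, b² = 11.
c² = a² + b² = 25 + 11 = 36, so c = 6.
Foci lie on the horizontal axis through the center: (h ± c, k).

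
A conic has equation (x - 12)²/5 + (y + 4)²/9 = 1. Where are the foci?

Center (12, -4). The larger denominator 9 sits under the y-term, so the major axis is vertical; a² = 9, b² = 5.
c² = a² - b² = 9 - 5 = 4, so c = 2.
Foci lie on the vertical axis through the center: (h, k ± c).

(12, -6) and (12, -2)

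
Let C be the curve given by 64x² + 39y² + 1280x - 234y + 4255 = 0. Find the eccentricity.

Group the x- and y-terms: 64(x² + 20x) + 39(y² - 6y) = -4255
Complete the square in x and y: 64(x + 10)² + 39(y - 3)² = -4255 + 6400 + 351 = 2496
Divide through by 2496 to get (x + 10)²/39 + (y - 3)²/64 = 1.
Ellipse, center (-10, 3), major axis vertical; a² = 64, b² = 39.
c² = a² - b² = 25, so c = 5.
e = c/a = 5/8.

e = 5/8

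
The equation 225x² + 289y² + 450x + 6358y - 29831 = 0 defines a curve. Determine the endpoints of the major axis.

(-18, -11) and (16, -11)

Rearranging, 225(x² + 2x) + 289(y² + 22y) = 29831.
Completing the square gives 225(x + 1)² + 289(y + 11)² = 29831 + 225 + 34969 = 65025.
Dividing both sides by 65025: (x + 1)²/289 + (y + 11)²/225 = 1
Ellipse, center (-1, -11), major axis horizontal; a² = 289, b² = 225.
a = 17. Vertices at (h ± a, k).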